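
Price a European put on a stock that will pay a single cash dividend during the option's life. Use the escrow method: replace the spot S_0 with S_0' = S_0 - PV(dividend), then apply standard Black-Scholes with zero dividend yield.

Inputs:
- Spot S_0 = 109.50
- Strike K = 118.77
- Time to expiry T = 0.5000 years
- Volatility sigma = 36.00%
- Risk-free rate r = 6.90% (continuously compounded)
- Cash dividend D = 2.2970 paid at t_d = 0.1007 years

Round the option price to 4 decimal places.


Answer: Price = 15.3961

Derivation:
PV(D) = D * exp(-r * t_d) = 2.2970 * 0.99307578 = 2.28109507
S_0' = S_0 - PV(D) = 109.5000 - 2.28109507 = 107.21890493
d1 = (ln(S_0'/K) + (r + sigma^2/2)*T) / (sigma*sqrt(T)) = -0.13912823
d2 = d1 - sigma*sqrt(T) = -0.39368667
exp(-rT) = 0.96608834
N(-d1) = 0.55532559; N(-d2) = 0.65309381
P = K * exp(-rT) * N(-d2) - S_0' * N(-d1) = 118.7700 * 0.96608834 * 0.65309381 - 107.21890493 * 0.55532559 = 15.3961


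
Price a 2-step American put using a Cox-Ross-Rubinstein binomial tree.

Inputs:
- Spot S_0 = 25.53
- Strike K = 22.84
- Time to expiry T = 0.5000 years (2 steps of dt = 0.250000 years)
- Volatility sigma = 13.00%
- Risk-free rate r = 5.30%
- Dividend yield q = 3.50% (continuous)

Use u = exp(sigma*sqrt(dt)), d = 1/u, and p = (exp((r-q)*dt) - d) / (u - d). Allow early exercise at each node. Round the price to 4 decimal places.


dt = T/N = 0.250000
u = exp(sigma*sqrt(dt)) = 1.067159; d = 1/u = 0.937067
p = (exp((r-q)*dt) - d) / (u - d) = 0.518425
Discount per step: exp(-r*dt) = 0.986837
Stock lattice S(k, i) with i counting down-moves:
  k=0: S(0,0) = 25.5300
  k=1: S(1,0) = 27.2446; S(1,1) = 23.9233
  k=2: S(2,0) = 29.0743; S(2,1) = 25.5300; S(2,2) = 22.4178
Terminal payoffs V(N, i) = max(K - S_T, 0):
  V(2,0) = 0.000000; V(2,1) = 0.000000; V(2,2) = 0.422224
Backward induction: V(k, i) = exp(-r*dt) * [p * V(k+1, i) + (1-p) * V(k+1, i+1)]; then take max(V_cont, immediate exercise) for American.
  V(1,0) = exp(-r*dt) * [p*0.000000 + (1-p)*0.000000] = 0.000000; exercise = 0.000000; V(1,0) = max -> 0.000000
  V(1,1) = exp(-r*dt) * [p*0.000000 + (1-p)*0.422224] = 0.200656; exercise = 0.000000; V(1,1) = max -> 0.200656
  V(0,0) = exp(-r*dt) * [p*0.000000 + (1-p)*0.200656] = 0.095359; exercise = 0.000000; V(0,0) = max -> 0.095359

Answer: Price = V(0,0) = 0.0954


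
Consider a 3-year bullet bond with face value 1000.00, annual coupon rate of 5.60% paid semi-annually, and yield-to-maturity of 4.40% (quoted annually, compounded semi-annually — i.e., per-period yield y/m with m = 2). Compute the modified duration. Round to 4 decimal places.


Coupon per period c = face * coupon_rate / m = 28.000000
Periods per year m = 2; per-period yield y/m = 0.022000
Number of cashflows N = 6
Cashflows (t years, CF_t, discount factor 1/(1+y/m)^(m*t), PV):
  t = 0.5000: CF_t = 28.000000, DF = 0.978474, PV = 27.397260
  t = 1.0000: CF_t = 28.000000, DF = 0.957411, PV = 26.807495
  t = 1.5000: CF_t = 28.000000, DF = 0.936801, PV = 26.230426
  t = 2.0000: CF_t = 28.000000, DF = 0.916635, PV = 25.665779
  t = 2.5000: CF_t = 28.000000, DF = 0.896903, PV = 25.113287
  t = 3.0000: CF_t = 1028.000000, DF = 0.877596, PV = 902.168667
Price P = sum_t PV_t = 1033.382915
First compute Macaulay numerator sum_t t * PV_t:
  t * PV_t at t = 0.5000: 13.698630
  t * PV_t at t = 1.0000: 26.807495
  t * PV_t at t = 1.5000: 39.345639
  t * PV_t at t = 2.0000: 51.331558
  t * PV_t at t = 2.5000: 62.783216
  t * PV_t at t = 3.0000: 2706.506002
Macaulay duration D = 2900.472541 / 1033.382915 = 2.806774
Modified duration = D / (1 + y/m) = 2.806774 / (1 + 0.022000) = 2.746354

Answer: Modified duration = 2.7464


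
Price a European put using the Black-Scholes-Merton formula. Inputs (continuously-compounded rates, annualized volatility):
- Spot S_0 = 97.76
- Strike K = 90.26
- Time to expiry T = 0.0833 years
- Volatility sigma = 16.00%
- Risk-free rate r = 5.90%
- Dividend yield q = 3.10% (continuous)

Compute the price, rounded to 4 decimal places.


Answer: Price = 0.0650

Derivation:
d1 = (ln(S/K) + (r - q + 0.5*sigma^2) * T) / (sigma * sqrt(T)) = 1.80212071
d2 = d1 - sigma * sqrt(T) = 1.75594192
exp(-rT) = 0.99509736; exp(-qT) = 0.99742103
P = K * exp(-rT) * N(-d2) - S_0 * exp(-qT) * N(-d1)
N(-d1) = 0.03576321; N(-d2) = 0.03954916
P = 90.2600 * 0.99509736 * 0.03954916 - 97.7600 * 0.99742103 * 0.03576321 = 0.0650


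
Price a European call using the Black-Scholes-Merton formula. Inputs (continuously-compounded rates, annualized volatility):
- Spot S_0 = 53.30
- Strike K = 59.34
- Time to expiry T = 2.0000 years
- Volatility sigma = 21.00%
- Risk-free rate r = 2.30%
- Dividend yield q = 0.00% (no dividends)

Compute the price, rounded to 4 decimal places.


d1 = (ln(S/K) + (r - q + 0.5*sigma^2) * T) / (sigma * sqrt(T)) = -0.05807463
d2 = d1 - sigma * sqrt(T) = -0.35505947
exp(-rT) = 0.95504196; exp(-qT) = 1.00000000
C = S_0 * exp(-qT) * N(d1) - K * exp(-rT) * N(d2)
N(d1) = 0.47684459; N(d2) = 0.36127252
C = 53.3000 * 1.00000000 * 0.47684459 - 59.3400 * 0.95504196 * 0.36127252 = 4.9417

Answer: Price = 4.9417


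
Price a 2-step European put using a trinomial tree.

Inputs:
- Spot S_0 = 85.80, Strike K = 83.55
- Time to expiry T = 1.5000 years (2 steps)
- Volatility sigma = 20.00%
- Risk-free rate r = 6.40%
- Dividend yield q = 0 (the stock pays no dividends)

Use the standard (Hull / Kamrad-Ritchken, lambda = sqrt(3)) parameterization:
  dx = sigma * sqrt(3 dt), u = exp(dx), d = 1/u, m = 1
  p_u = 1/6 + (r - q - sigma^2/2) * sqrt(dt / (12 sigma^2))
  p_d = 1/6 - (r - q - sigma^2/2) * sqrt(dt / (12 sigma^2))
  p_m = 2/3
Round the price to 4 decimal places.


Answer: Price = V(0,0) = 3.1166

Derivation:
dt = T/N = 0.750000; dx = sigma*sqrt(3*dt) = 0.300000
u = exp(dx) = 1.349859; d = 1/u = 0.740818
p_u = 0.221667, p_m = 0.666667, p_d = 0.111667
Discount per step: exp(-r*dt) = 0.953134
Stock lattice S(k, j) with j the centered position index:
  k=0: S(0,+0) = 85.8000
  k=1: S(1,-1) = 63.5622; S(1,+0) = 85.8000; S(1,+1) = 115.8179
  k=2: S(2,-2) = 47.0880; S(2,-1) = 63.5622; S(2,+0) = 85.8000; S(2,+1) = 115.8179; S(2,+2) = 156.3378
Terminal payoffs V(N, j) = max(K - S_T, 0):
  V(2,-2) = 36.461962; V(2,-1) = 19.987797; V(2,+0) = 0.000000; V(2,+1) = 0.000000; V(2,+2) = 0.000000
Backward induction: V(k, j) = exp(-r*dt) * [p_u * V(k+1, j+1) + p_m * V(k+1, j) + p_d * V(k+1, j-1)]
  V(1,-1) = exp(-r*dt) * [p_u*0.000000 + p_m*19.987797 + p_d*36.461962] = 16.581462
  V(1,+0) = exp(-r*dt) * [p_u*0.000000 + p_m*0.000000 + p_d*19.987797] = 2.127367
  V(1,+1) = exp(-r*dt) * [p_u*0.000000 + p_m*0.000000 + p_d*0.000000] = 0.000000
  V(0,+0) = exp(-r*dt) * [p_u*0.000000 + p_m*2.127367 + p_d*16.581462] = 3.116596


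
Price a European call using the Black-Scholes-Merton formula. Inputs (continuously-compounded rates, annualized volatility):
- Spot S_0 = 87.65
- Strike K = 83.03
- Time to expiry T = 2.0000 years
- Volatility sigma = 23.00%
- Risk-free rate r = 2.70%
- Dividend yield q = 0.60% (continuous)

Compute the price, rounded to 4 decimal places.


Answer: Price = 15.1041

Derivation:
d1 = (ln(S/K) + (r - q + 0.5*sigma^2) * T) / (sigma * sqrt(T)) = 0.45823478
d2 = d1 - sigma * sqrt(T) = 0.13296566
exp(-rT) = 0.94743211; exp(-qT) = 0.98807171
C = S_0 * exp(-qT) * N(d1) - K * exp(-rT) * N(d2)
N(d1) = 0.67660811; N(d2) = 0.55288973
C = 87.6500 * 0.98807171 * 0.67660811 - 83.0300 * 0.94743211 * 0.55288973 = 15.1041


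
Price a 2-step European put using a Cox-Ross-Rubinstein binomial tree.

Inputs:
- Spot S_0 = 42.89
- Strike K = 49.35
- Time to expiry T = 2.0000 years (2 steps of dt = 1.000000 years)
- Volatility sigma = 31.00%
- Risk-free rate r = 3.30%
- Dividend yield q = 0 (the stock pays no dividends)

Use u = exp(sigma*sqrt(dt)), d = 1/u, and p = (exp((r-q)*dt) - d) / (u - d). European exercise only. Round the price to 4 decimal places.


dt = T/N = 1.000000
u = exp(sigma*sqrt(dt)) = 1.363425; d = 1/u = 0.733447
p = (exp((r-q)*dt) - d) / (u - d) = 0.476371
Discount per step: exp(-r*dt) = 0.967539
Stock lattice S(k, i) with i counting down-moves:
  k=0: S(0,0) = 42.8900
  k=1: S(1,0) = 58.4773; S(1,1) = 31.4575
  k=2: S(2,0) = 79.7294; S(2,1) = 42.8900; S(2,2) = 23.0724
Terminal payoffs V(N, i) = max(K - S_T, 0):
  V(2,0) = 0.000000; V(2,1) = 6.460000; V(2,2) = 26.277563
Backward induction: V(k, i) = exp(-r*dt) * [p * V(k+1, i) + (1-p) * V(k+1, i+1)].
  V(1,0) = exp(-r*dt) * [p*0.000000 + (1-p)*6.460000] = 3.272835
  V(1,1) = exp(-r*dt) * [p*6.460000 + (1-p)*26.277563] = 16.290488
  V(0,0) = exp(-r*dt) * [p*3.272835 + (1-p)*16.290488] = 9.761739

Answer: Price = V(0,0) = 9.7617


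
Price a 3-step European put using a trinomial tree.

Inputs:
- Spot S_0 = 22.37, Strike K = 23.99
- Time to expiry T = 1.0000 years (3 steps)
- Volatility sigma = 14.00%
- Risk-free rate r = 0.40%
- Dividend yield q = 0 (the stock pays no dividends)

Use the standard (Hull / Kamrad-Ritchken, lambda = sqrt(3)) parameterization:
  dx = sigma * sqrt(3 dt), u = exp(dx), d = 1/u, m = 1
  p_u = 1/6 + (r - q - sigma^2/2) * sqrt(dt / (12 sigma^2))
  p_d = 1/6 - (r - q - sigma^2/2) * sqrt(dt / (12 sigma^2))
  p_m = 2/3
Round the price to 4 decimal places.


Answer: Price = V(0,0) = 2.2429

Derivation:
dt = T/N = 0.333333; dx = sigma*sqrt(3*dt) = 0.140000
u = exp(dx) = 1.150274; d = 1/u = 0.869358
p_u = 0.159762, p_m = 0.666667, p_d = 0.173571
Discount per step: exp(-r*dt) = 0.998668
Stock lattice S(k, j) with j the centered position index:
  k=0: S(0,+0) = 22.3700
  k=1: S(1,-1) = 19.4475; S(1,+0) = 22.3700; S(1,+1) = 25.7316
  k=2: S(2,-2) = 16.9069; S(2,-1) = 19.4475; S(2,+0) = 22.3700; S(2,+1) = 25.7316; S(2,+2) = 29.5984
  k=3: S(3,-3) = 14.6981; S(3,-2) = 16.9069; S(3,-1) = 19.4475; S(3,+0) = 22.3700; S(3,+1) = 25.7316; S(3,+2) = 29.5984; S(3,+3) = 34.0463
Terminal payoffs V(N, j) = max(K - S_T, 0):
  V(3,-3) = 9.291863; V(3,-2) = 7.083118; V(3,-1) = 4.542456; V(3,+0) = 1.620000; V(3,+1) = 0.000000; V(3,+2) = 0.000000; V(3,+3) = 0.000000
Backward induction: V(k, j) = exp(-r*dt) * [p_u * V(k+1, j+1) + p_m * V(k+1, j) + p_d * V(k+1, j-1)]
  V(2,-2) = exp(-r*dt) * [p_u*4.542456 + p_m*7.083118 + p_d*9.291863] = 7.051184
  V(2,-1) = exp(-r*dt) * [p_u*1.620000 + p_m*4.542456 + p_d*7.083118] = 4.510527
  V(2,+0) = exp(-r*dt) * [p_u*0.000000 + p_m*1.620000 + p_d*4.542456] = 1.865951
  V(2,+1) = exp(-r*dt) * [p_u*0.000000 + p_m*0.000000 + p_d*1.620000] = 0.280811
  V(2,+2) = exp(-r*dt) * [p_u*0.000000 + p_m*0.000000 + p_d*0.000000] = 0.000000
  V(1,-1) = exp(-r*dt) * [p_u*1.865951 + p_m*4.510527 + p_d*7.051184] = 4.522975
  V(1,+0) = exp(-r*dt) * [p_u*0.280811 + p_m*1.865951 + p_d*4.510527] = 2.068968
  V(1,+1) = exp(-r*dt) * [p_u*0.000000 + p_m*0.280811 + p_d*1.865951] = 0.510402
  V(0,+0) = exp(-r*dt) * [p_u*0.510402 + p_m*2.068968 + p_d*4.522975] = 2.242922


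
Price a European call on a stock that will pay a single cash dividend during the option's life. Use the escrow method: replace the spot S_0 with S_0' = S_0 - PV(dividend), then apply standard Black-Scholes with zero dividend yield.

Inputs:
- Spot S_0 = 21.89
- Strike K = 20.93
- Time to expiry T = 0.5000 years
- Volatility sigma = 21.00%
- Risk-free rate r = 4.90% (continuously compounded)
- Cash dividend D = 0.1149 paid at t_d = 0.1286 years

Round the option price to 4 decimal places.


Answer: Price = 2.0394

Derivation:
PV(D) = D * exp(-r * t_d) = 0.1149 * 0.99371841 = 0.11417825
S_0' = S_0 - PV(D) = 21.8900 - 0.11417825 = 21.77582175
d1 = (ln(S_0'/K) + (r + sigma^2/2)*T) / (sigma*sqrt(T)) = 0.50603069
d2 = d1 - sigma*sqrt(T) = 0.35753827
exp(-rT) = 0.97579769
N(d1) = 0.69358245; N(d2) = 0.63965556
C = S_0' * N(d1) - K * exp(-rT) * N(d2) = 21.77582175 * 0.69358245 - 20.9300 * 0.97579769 * 0.63965556 = 2.0394


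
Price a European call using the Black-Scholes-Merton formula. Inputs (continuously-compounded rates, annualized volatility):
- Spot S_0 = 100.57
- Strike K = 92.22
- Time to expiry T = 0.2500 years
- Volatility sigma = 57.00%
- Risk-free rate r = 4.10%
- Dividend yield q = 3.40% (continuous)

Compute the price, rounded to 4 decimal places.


Answer: Price = 15.5539

Derivation:
d1 = (ln(S/K) + (r - q + 0.5*sigma^2) * T) / (sigma * sqrt(T)) = 0.45277009
d2 = d1 - sigma * sqrt(T) = 0.16777009
exp(-rT) = 0.98980235; exp(-qT) = 0.99153602
C = S_0 * exp(-qT) * N(d1) - K * exp(-rT) * N(d2)
N(d1) = 0.67464285; N(d2) = 0.56661792
C = 100.5700 * 0.99153602 * 0.67464285 - 92.2200 * 0.98980235 * 0.56661792 = 15.5539


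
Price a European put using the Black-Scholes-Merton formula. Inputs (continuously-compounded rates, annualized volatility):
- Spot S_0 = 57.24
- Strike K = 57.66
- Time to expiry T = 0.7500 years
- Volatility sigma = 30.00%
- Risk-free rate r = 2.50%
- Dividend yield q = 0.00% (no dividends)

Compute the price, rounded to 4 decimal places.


d1 = (ln(S/K) + (r - q + 0.5*sigma^2) * T) / (sigma * sqrt(T)) = 0.17393355
d2 = d1 - sigma * sqrt(T) = -0.08587407
exp(-rT) = 0.98142469; exp(-qT) = 1.00000000
P = K * exp(-rT) * N(-d2) - S_0 * exp(-qT) * N(-d1)
N(-d1) = 0.43095884; N(-d2) = 0.53421674
P = 57.6600 * 0.98142469 * 0.53421674 - 57.2400 * 1.00000000 * 0.43095884 = 5.5627

Answer: Price = 5.5627


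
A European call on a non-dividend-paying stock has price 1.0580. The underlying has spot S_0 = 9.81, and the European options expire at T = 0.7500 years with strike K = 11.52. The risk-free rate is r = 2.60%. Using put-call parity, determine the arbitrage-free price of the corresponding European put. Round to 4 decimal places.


Answer: Put price = 2.5455

Derivation:
Put-call parity: C - P = S_0 * exp(-qT) - K * exp(-rT).
S_0 * exp(-qT) = 9.8100 * 1.00000000 = 9.81000000
K * exp(-rT) = 11.5200 * 0.98068890 = 11.29753607
P = C - S*exp(-qT) + K*exp(-rT)
P = 1.0580 - 9.81000000 + 11.29753607 = 2.5455


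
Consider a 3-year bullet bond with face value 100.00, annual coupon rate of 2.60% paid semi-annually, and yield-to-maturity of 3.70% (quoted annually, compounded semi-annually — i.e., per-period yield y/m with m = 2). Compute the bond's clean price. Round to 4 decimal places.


Answer: Price = 96.9036

Derivation:
Coupon per period c = face * coupon_rate / m = 1.300000
Periods per year m = 2; per-period yield y/m = 0.018500
Number of cashflows N = 6
Cashflows (t years, CF_t, discount factor 1/(1+y/m)^(m*t), PV):
  t = 0.5000: CF_t = 1.300000, DF = 0.981836, PV = 1.276387
  t = 1.0000: CF_t = 1.300000, DF = 0.964002, PV = 1.253203
  t = 1.5000: CF_t = 1.300000, DF = 0.946492, PV = 1.230439
  t = 2.0000: CF_t = 1.300000, DF = 0.929300, PV = 1.208090
  t = 2.5000: CF_t = 1.300000, DF = 0.912420, PV = 1.186146
  t = 3.0000: CF_t = 101.300000, DF = 0.895847, PV = 90.749292
Price P = sum_t PV_t = 96.903557


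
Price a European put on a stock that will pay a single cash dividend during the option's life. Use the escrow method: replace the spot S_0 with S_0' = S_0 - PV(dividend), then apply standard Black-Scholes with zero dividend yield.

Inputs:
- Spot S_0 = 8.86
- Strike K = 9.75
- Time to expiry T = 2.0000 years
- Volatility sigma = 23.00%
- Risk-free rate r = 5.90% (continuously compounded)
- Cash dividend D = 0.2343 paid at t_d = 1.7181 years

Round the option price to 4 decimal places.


PV(D) = D * exp(-r * t_d) = 0.2343 * 0.90360054 = 0.21171361
S_0' = S_0 - PV(D) = 8.8600 - 0.21171361 = 8.64828639
d1 = (ln(S_0'/K) + (r + sigma^2/2)*T) / (sigma*sqrt(T)) = 0.15677452
d2 = d1 - sigma*sqrt(T) = -0.16849459
exp(-rT) = 0.88869605
N(-d1) = 0.43771128; N(-d2) = 0.56690290
P = K * exp(-rT) * N(-d2) - S_0' * N(-d1) = 9.7500 * 0.88869605 * 0.56690290 - 8.64828639 * 0.43771128 = 1.1266

Answer: Price = 1.1266


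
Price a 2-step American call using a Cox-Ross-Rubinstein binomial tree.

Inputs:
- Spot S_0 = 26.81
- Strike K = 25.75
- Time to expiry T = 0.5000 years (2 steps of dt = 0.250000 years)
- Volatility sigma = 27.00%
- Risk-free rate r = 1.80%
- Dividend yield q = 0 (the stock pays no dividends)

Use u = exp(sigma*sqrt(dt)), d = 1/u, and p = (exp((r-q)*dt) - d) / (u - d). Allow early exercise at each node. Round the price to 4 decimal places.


Answer: Price = V(0,0) = 2.6906

Derivation:
dt = T/N = 0.250000
u = exp(sigma*sqrt(dt)) = 1.144537; d = 1/u = 0.873716
p = (exp((r-q)*dt) - d) / (u - d) = 0.482955
Discount per step: exp(-r*dt) = 0.995510
Stock lattice S(k, i) with i counting down-moves:
  k=0: S(0,0) = 26.8100
  k=1: S(1,0) = 30.6850; S(1,1) = 23.4243
  k=2: S(2,0) = 35.1201; S(2,1) = 26.8100; S(2,2) = 20.4662
Terminal payoffs V(N, i) = max(S_T - K, 0):
  V(2,0) = 9.370147; V(2,1) = 1.060000; V(2,2) = 0.000000
Backward induction: V(k, i) = exp(-r*dt) * [p * V(k+1, i) + (1-p) * V(k+1, i+1)]; then take max(V_cont, immediate exercise) for American.
  V(1,0) = exp(-r*dt) * [p*9.370147 + (1-p)*1.060000] = 5.050646; exercise = 4.935031; V(1,0) = max -> 5.050646
  V(1,1) = exp(-r*dt) * [p*1.060000 + (1-p)*0.000000] = 0.509634; exercise = 0.000000; V(1,1) = max -> 0.509634
  V(0,0) = exp(-r*dt) * [p*5.050646 + (1-p)*0.509634] = 2.690602; exercise = 1.060000; V(0,0) = max -> 2.690602


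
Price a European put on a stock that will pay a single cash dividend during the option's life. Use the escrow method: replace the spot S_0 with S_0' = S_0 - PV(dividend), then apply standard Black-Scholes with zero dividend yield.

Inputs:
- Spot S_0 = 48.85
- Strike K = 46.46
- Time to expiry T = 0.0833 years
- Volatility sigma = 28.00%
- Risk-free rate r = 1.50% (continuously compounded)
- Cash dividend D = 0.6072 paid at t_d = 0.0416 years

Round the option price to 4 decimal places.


Answer: Price = 0.7780

Derivation:
PV(D) = D * exp(-r * t_d) = 0.6072 * 0.99937619 = 0.60682123
S_0' = S_0 - PV(D) = 48.8500 - 0.60682123 = 48.24317877
d1 = (ln(S_0'/K) + (r + sigma^2/2)*T) / (sigma*sqrt(T)) = 0.52191659
d2 = d1 - sigma*sqrt(T) = 0.44110372
exp(-rT) = 0.99875128
N(-d1) = 0.30086420; N(-d2) = 0.32956895
P = K * exp(-rT) * N(-d2) - S_0' * N(-d1) = 46.4600 * 0.99875128 * 0.32956895 - 48.24317877 * 0.30086420 = 0.7780


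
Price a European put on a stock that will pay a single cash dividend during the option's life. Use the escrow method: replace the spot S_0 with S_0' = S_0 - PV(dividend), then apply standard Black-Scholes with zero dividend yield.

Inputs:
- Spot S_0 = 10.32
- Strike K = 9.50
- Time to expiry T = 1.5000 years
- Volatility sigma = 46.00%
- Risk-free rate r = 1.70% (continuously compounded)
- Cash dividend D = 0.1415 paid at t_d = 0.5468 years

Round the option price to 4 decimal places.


Answer: Price = 1.7262

Derivation:
PV(D) = D * exp(-r * t_d) = 0.1415 * 0.99074747 = 0.14019077
S_0' = S_0 - PV(D) = 10.3200 - 0.14019077 = 10.17980923
d1 = (ln(S_0'/K) + (r + sigma^2/2)*T) / (sigma*sqrt(T)) = 0.44963131
d2 = d1 - sigma*sqrt(T) = -0.11375133
exp(-rT) = 0.97482238
N(-d1) = 0.32648816; N(-d2) = 0.54528254
P = K * exp(-rT) * N(-d2) - S_0' * N(-d1) = 9.5000 * 0.97482238 * 0.54528254 - 10.17980923 * 0.32648816 = 1.7262


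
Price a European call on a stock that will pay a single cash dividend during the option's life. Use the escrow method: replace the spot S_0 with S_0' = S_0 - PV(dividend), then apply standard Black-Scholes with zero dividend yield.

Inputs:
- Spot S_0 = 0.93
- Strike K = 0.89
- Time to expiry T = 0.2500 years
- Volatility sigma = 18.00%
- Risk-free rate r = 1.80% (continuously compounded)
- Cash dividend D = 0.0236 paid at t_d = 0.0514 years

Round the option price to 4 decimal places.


PV(D) = D * exp(-r * t_d) = 0.0236 * 0.99907523 = 0.02357818
S_0' = S_0 - PV(D) = 0.9300 - 0.02357818 = 0.90642182
d1 = (ln(S_0'/K) + (r + sigma^2/2)*T) / (sigma*sqrt(T)) = 0.29814806
d2 = d1 - sigma*sqrt(T) = 0.20814806
exp(-rT) = 0.99551011
N(d1) = 0.61720492; N(d2) = 0.58244332
C = S_0' * N(d1) - K * exp(-rT) * N(d2) = 0.90642182 * 0.61720492 - 0.8900 * 0.99551011 * 0.58244332 = 0.0434

Answer: Price = 0.0434


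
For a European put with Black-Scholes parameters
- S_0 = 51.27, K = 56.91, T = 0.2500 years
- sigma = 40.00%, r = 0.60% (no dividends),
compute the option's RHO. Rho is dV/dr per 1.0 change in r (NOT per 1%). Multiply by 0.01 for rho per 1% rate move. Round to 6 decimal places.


d1 = -0.4143264341; d2 = -0.6143264341
phi(d1) = 0.3661282013; exp(-qT) = 1.0000000000; exp(-rT) = 0.9985011244
N(-d2) = 0.7305001810
Rho = -K*T*exp(-rT)*N(-d2) = -56.9100 * 0.2500 * 0.9985011244 * 0.7305001810 = -10.377613

Answer: Rho = -10.377613


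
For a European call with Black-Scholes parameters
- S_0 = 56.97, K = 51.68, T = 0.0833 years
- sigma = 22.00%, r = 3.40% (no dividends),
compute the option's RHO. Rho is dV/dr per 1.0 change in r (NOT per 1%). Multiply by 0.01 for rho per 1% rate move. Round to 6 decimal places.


d1 = 1.6111612281; d2 = 1.5476654014
phi(d1) = 0.1089508098; exp(-qT) = 1.0000000000; exp(-rT) = 0.9971718069
N(d2) = 0.9391485619
Rho = K*T*exp(-rT)*N(d2) = 51.6800 * 0.0833 * 0.9971718069 * 0.9391485619 = 4.031548

Answer: Rho = 4.031548


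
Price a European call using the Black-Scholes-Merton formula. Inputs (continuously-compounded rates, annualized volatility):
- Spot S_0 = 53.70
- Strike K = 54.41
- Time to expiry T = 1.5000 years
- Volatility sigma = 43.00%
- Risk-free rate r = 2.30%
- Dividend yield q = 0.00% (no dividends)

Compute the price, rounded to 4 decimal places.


Answer: Price = 11.6118

Derivation:
d1 = (ln(S/K) + (r - q + 0.5*sigma^2) * T) / (sigma * sqrt(T)) = 0.30388871
d2 = d1 - sigma * sqrt(T) = -0.22275158
exp(-rT) = 0.96608834; exp(-qT) = 1.00000000
C = S_0 * exp(-qT) * N(d1) - K * exp(-rT) * N(d2)
N(d1) = 0.61939366; N(d2) = 0.41186443
C = 53.7000 * 1.00000000 * 0.61939366 - 54.4100 * 0.96608834 * 0.41186443 = 11.6118


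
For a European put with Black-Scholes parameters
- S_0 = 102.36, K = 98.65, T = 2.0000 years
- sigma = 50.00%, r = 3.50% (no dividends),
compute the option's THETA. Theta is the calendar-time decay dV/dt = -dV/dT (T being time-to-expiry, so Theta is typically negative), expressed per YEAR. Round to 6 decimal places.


Answer: Theta = -4.487584

Derivation:
d1 = 0.5047579635; d2 = -0.2023488177
phi(d1) = 0.3512247897; exp(-qT) = 1.0000000000; exp(-rT) = 0.9323938199
Theta = -S*exp(-qT)*phi(d1)*sigma/(2*sqrt(T)) + r*K*exp(-rT)*N(-d2) - q*S*exp(-qT)*N(-d1)
N(-d1) = 0.3068644220; N(-d2) = 0.5801779809; sqrt(T) = 1.4142135624
Term 1 = -102.3600 * 1.0000000000 * 0.3512247897 * 0.5000 / (2 * 1.4142135624) = -6.3553642868
Term 2 = 0.0350 * 98.6500 * 0.9323938199 * 0.5801779809 = 1.8677801797
Term 3 = 0 (no dividend yield, q = 0)
Theta = -6.3553642868 + (1.8677801797) + (0.0000000000) = -4.487584


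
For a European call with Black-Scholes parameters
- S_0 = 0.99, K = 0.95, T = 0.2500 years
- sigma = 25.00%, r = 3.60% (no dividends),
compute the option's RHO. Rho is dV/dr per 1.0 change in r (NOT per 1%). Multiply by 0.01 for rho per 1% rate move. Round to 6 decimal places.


Answer: Rho = 0.148958

Derivation:
d1 = 0.4644436683; d2 = 0.3394436683
phi(d1) = 0.3581539011; exp(-qT) = 1.0000000000; exp(-rT) = 0.9910403788
N(d2) = 0.6328622367
Rho = K*T*exp(-rT)*N(d2) = 0.9500 * 0.2500 * 0.9910403788 * 0.6328622367 = 0.148958


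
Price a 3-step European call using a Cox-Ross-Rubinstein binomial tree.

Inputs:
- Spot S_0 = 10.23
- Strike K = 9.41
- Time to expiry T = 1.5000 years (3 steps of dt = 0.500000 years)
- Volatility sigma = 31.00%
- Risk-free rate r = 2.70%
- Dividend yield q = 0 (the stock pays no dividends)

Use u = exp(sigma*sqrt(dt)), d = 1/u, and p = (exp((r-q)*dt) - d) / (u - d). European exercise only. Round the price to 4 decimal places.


dt = T/N = 0.500000
u = exp(sigma*sqrt(dt)) = 1.245084; d = 1/u = 0.803159
p = (exp((r-q)*dt) - d) / (u - d) = 0.476173
Discount per step: exp(-r*dt) = 0.986591
Stock lattice S(k, i) with i counting down-moves:
  k=0: S(0,0) = 10.2300
  k=1: S(1,0) = 12.7372; S(1,1) = 8.2163
  k=2: S(2,0) = 15.8589; S(2,1) = 10.2300; S(2,2) = 6.5990
  k=3: S(3,0) = 19.7457; S(3,1) = 12.7372; S(3,2) = 8.2163; S(3,3) = 5.3000
Terminal payoffs V(N, i) = max(S_T - K, 0):
  V(3,0) = 10.335663; V(3,1) = 3.327211; V(3,2) = 0.000000; V(3,3) = 0.000000
Backward induction: V(k, i) = exp(-r*dt) * [p * V(k+1, i) + (1-p) * V(k+1, i+1)].
  V(2,0) = exp(-r*dt) * [p*10.335663 + (1-p)*3.327211] = 6.575080
  V(2,1) = exp(-r*dt) * [p*3.327211 + (1-p)*0.000000] = 1.563083
  V(2,2) = exp(-r*dt) * [p*0.000000 + (1-p)*0.000000] = 0.000000
  V(1,0) = exp(-r*dt) * [p*6.575080 + (1-p)*1.563083] = 3.896698
  V(1,1) = exp(-r*dt) * [p*1.563083 + (1-p)*0.000000] = 0.734317
  V(0,0) = exp(-r*dt) * [p*3.896698 + (1-p)*0.734317] = 2.210118

Answer: Price = V(0,0) = 2.2101


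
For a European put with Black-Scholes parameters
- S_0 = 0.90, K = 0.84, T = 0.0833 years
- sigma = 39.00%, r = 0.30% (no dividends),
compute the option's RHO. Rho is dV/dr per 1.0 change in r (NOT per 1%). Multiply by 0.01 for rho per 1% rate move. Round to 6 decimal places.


d1 = 0.6714393245; d2 = 0.5588785409
phi(d1) = 0.3184295835; exp(-qT) = 1.0000000000; exp(-rT) = 0.9997501312
N(-d2) = 0.2881223078
Rho = -K*T*exp(-rT)*N(-d2) = -0.8400 * 0.0833 * 0.9997501312 * 0.2881223078 = -0.020155

Answer: Rho = -0.020155


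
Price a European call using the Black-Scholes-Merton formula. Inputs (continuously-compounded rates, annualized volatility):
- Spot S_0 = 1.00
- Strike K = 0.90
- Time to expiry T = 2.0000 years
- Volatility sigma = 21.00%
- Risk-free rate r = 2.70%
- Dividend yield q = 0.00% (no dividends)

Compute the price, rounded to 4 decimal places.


d1 = (ln(S/K) + (r - q + 0.5*sigma^2) * T) / (sigma * sqrt(T)) = 0.68508719
d2 = d1 - sigma * sqrt(T) = 0.38810234
exp(-rT) = 0.94743211; exp(-qT) = 1.00000000
C = S_0 * exp(-qT) * N(d1) - K * exp(-rT) * N(d2)
N(d1) = 0.75335555; N(d2) = 0.65102985
C = 1.0000 * 1.00000000 * 0.75335555 - 0.9000 * 0.94743211 * 0.65102985 = 0.1982

Answer: Price = 0.1982


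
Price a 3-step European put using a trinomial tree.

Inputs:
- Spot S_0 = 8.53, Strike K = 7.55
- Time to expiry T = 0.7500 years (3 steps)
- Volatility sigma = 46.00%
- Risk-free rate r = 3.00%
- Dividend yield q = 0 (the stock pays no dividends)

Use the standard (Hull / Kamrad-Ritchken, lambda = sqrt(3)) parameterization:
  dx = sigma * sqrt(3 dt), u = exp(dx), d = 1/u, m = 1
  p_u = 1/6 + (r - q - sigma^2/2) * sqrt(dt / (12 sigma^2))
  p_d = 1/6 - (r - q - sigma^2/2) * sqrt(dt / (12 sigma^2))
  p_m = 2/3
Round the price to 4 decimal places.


Answer: Price = V(0,0) = 0.7766

Derivation:
dt = T/N = 0.250000; dx = sigma*sqrt(3*dt) = 0.398372
u = exp(dx) = 1.489398; d = 1/u = 0.671412
p_u = 0.142882, p_m = 0.666667, p_d = 0.190451
Discount per step: exp(-r*dt) = 0.992528
Stock lattice S(k, j) with j the centered position index:
  k=0: S(0,+0) = 8.5300
  k=1: S(1,-1) = 5.7271; S(1,+0) = 8.5300; S(1,+1) = 12.7046
  k=2: S(2,-2) = 3.8453; S(2,-1) = 5.7271; S(2,+0) = 8.5300; S(2,+1) = 12.7046; S(2,+2) = 18.9221
  k=3: S(3,-3) = 2.5818; S(3,-2) = 3.8453; S(3,-1) = 5.7271; S(3,+0) = 8.5300; S(3,+1) = 12.7046; S(3,+2) = 18.9221; S(3,+3) = 28.1826
Terminal payoffs V(N, j) = max(K - S_T, 0):
  V(3,-3) = 4.968232; V(3,-2) = 3.704722; V(3,-1) = 1.822852; V(3,+0) = 0.000000; V(3,+1) = 0.000000; V(3,+2) = 0.000000; V(3,+3) = 0.000000
Backward induction: V(k, j) = exp(-r*dt) * [p_u * V(k+1, j+1) + p_m * V(k+1, j) + p_d * V(k+1, j-1)]
  V(2,-2) = exp(-r*dt) * [p_u*1.822852 + p_m*3.704722 + p_d*4.968232] = 3.649002
  V(2,-1) = exp(-r*dt) * [p_u*0.000000 + p_m*1.822852 + p_d*3.704722] = 1.906450
  V(2,+0) = exp(-r*dt) * [p_u*0.000000 + p_m*0.000000 + p_d*1.822852] = 0.344570
  V(2,+1) = exp(-r*dt) * [p_u*0.000000 + p_m*0.000000 + p_d*0.000000] = 0.000000
  V(2,+2) = exp(-r*dt) * [p_u*0.000000 + p_m*0.000000 + p_d*0.000000] = 0.000000
  V(1,-1) = exp(-r*dt) * [p_u*0.344570 + p_m*1.906450 + p_d*3.649002] = 2.000099
  V(1,+0) = exp(-r*dt) * [p_u*0.000000 + p_m*0.344570 + p_d*1.906450] = 0.588369
  V(1,+1) = exp(-r*dt) * [p_u*0.000000 + p_m*0.000000 + p_d*0.344570] = 0.065133
  V(0,+0) = exp(-r*dt) * [p_u*0.065133 + p_m*0.588369 + p_d*2.000099] = 0.776627


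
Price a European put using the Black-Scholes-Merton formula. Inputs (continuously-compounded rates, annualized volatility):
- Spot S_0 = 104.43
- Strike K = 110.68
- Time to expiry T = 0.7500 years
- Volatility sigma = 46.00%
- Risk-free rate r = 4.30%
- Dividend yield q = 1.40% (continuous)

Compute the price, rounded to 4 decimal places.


Answer: Price = 18.6001

Derivation:
d1 = (ln(S/K) + (r - q + 0.5*sigma^2) * T) / (sigma * sqrt(T)) = 0.10787372
d2 = d1 - sigma * sqrt(T) = -0.29049797
exp(-rT) = 0.96826449; exp(-qT) = 0.98955493
P = K * exp(-rT) * N(-d2) - S_0 * exp(-qT) * N(-d1)
N(-d1) = 0.45704793; N(-d2) = 0.61428235
P = 110.6800 * 0.96826449 * 0.61428235 - 104.4300 * 0.98955493 * 0.45704793 = 18.6001


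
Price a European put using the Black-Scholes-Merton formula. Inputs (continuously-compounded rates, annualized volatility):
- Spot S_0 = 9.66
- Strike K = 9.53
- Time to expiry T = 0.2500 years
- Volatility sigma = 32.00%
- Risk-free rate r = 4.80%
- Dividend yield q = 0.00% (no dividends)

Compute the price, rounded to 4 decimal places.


d1 = (ln(S/K) + (r - q + 0.5*sigma^2) * T) / (sigma * sqrt(T)) = 0.23968082
d2 = d1 - sigma * sqrt(T) = 0.07968082
exp(-rT) = 0.98807171; exp(-qT) = 1.00000000
P = K * exp(-rT) * N(-d2) - S_0 * exp(-qT) * N(-d1)
N(-d1) = 0.40528885; N(-d2) = 0.46824556
P = 9.5300 * 0.98807171 * 0.46824556 - 9.6600 * 1.00000000 * 0.40528885 = 0.4941

Answer: Price = 0.4941


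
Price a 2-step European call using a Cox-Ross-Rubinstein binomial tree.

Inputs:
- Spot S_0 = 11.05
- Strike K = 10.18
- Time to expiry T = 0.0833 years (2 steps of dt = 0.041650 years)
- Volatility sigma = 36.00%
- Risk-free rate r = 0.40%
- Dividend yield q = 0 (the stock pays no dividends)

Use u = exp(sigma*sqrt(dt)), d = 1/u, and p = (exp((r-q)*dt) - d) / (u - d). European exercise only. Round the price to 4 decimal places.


Answer: Price = V(0,0) = 1.0446

Derivation:
dt = T/N = 0.041650
u = exp(sigma*sqrt(dt)) = 1.076236; d = 1/u = 0.929164
p = (exp((r-q)*dt) - d) / (u - d) = 0.482774
Discount per step: exp(-r*dt) = 0.999833
Stock lattice S(k, i) with i counting down-moves:
  k=0: S(0,0) = 11.0500
  k=1: S(1,0) = 11.8924; S(1,1) = 10.2673
  k=2: S(2,0) = 12.7990; S(2,1) = 11.0500; S(2,2) = 9.5400
Terminal payoffs V(N, i) = max(S_T - K, 0):
  V(2,0) = 2.619043; V(2,1) = 0.870000; V(2,2) = 0.000000
Backward induction: V(k, i) = exp(-r*dt) * [p * V(k+1, i) + (1-p) * V(k+1, i+1)].
  V(1,0) = exp(-r*dt) * [p*2.619043 + (1-p)*0.870000] = 1.714106
  V(1,1) = exp(-r*dt) * [p*0.870000 + (1-p)*0.000000] = 0.419943
  V(0,0) = exp(-r*dt) * [p*1.714106 + (1-p)*0.419943] = 1.044557


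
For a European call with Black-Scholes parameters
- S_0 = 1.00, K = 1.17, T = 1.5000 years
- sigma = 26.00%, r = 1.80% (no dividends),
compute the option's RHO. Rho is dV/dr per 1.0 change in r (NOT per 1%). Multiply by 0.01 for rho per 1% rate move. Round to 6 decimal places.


d1 = -0.2490432298; d2 = -0.5674768964
phi(d1) = 0.3867604390; exp(-qT) = 1.0000000000; exp(-rT) = 0.9733612415
N(d2) = 0.2851951095
Rho = K*T*exp(-rT)*N(d2) = 1.1700 * 1.5000 * 0.9733612415 * 0.2851951095 = 0.487184

Answer: Rho = 0.487184


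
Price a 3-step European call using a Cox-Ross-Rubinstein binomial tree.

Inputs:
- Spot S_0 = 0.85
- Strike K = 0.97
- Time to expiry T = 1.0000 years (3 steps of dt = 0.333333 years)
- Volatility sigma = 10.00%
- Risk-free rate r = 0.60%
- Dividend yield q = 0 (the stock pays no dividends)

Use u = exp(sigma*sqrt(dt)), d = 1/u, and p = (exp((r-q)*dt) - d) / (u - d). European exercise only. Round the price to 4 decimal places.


Answer: Price = V(0,0) = 0.0052

Derivation:
dt = T/N = 0.333333
u = exp(sigma*sqrt(dt)) = 1.059434; d = 1/u = 0.943900
p = (exp((r-q)*dt) - d) / (u - d) = 0.502898
Discount per step: exp(-r*dt) = 0.998002
Stock lattice S(k, i) with i counting down-moves:
  k=0: S(0,0) = 0.8500
  k=1: S(1,0) = 0.9005; S(1,1) = 0.8023
  k=2: S(2,0) = 0.9540; S(2,1) = 0.8500; S(2,2) = 0.7573
  k=3: S(3,0) = 1.0107; S(3,1) = 0.9005; S(3,2) = 0.8023; S(3,3) = 0.7148
Terminal payoffs V(N, i) = max(S_T - K, 0):
  V(3,0) = 0.040743; V(3,1) = 0.000000; V(3,2) = 0.000000; V(3,3) = 0.000000
Backward induction: V(k, i) = exp(-r*dt) * [p * V(k+1, i) + (1-p) * V(k+1, i+1)].
  V(2,0) = exp(-r*dt) * [p*0.040743 + (1-p)*0.000000] = 0.020449
  V(2,1) = exp(-r*dt) * [p*0.000000 + (1-p)*0.000000] = 0.000000
  V(2,2) = exp(-r*dt) * [p*0.000000 + (1-p)*0.000000] = 0.000000
  V(1,0) = exp(-r*dt) * [p*0.020449 + (1-p)*0.000000] = 0.010263
  V(1,1) = exp(-r*dt) * [p*0.000000 + (1-p)*0.000000] = 0.000000
  V(0,0) = exp(-r*dt) * [p*0.010263 + (1-p)*0.000000] = 0.005151


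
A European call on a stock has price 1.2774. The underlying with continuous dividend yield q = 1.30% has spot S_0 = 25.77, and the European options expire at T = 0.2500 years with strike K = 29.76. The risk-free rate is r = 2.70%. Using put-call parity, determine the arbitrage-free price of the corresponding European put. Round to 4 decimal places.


Answer: Put price = 5.1508

Derivation:
Put-call parity: C - P = S_0 * exp(-qT) - K * exp(-rT).
S_0 * exp(-qT) = 25.7700 * 0.99675528 = 25.68638345
K * exp(-rT) = 29.7600 * 0.99327273 = 29.55979645
P = C - S*exp(-qT) + K*exp(-rT)
P = 1.2774 - 25.68638345 + 29.55979645 = 5.1508


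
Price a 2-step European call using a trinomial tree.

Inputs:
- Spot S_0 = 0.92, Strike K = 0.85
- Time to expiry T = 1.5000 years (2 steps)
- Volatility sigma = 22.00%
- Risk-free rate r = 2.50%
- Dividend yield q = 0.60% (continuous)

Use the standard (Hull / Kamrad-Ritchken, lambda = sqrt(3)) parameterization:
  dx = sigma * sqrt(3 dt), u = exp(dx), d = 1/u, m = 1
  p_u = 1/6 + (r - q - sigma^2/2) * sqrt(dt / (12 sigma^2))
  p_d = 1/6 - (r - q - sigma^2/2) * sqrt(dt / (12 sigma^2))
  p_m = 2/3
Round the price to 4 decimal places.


dt = T/N = 0.750000; dx = sigma*sqrt(3*dt) = 0.330000
u = exp(dx) = 1.390968; d = 1/u = 0.718924
p_u = 0.160758, p_m = 0.666667, p_d = 0.172576
Discount per step: exp(-r*dt) = 0.981425
Stock lattice S(k, j) with j the centered position index:
  k=0: S(0,+0) = 0.9200
  k=1: S(1,-1) = 0.6614; S(1,+0) = 0.9200; S(1,+1) = 1.2797
  k=2: S(2,-2) = 0.4755; S(2,-1) = 0.6614; S(2,+0) = 0.9200; S(2,+1) = 1.2797; S(2,+2) = 1.7800
Terminal payoffs V(N, j) = max(S_T - K, 0):
  V(2,-2) = 0.000000; V(2,-1) = 0.000000; V(2,+0) = 0.070000; V(2,+1) = 0.429691; V(2,+2) = 0.930009
Backward induction: V(k, j) = exp(-r*dt) * [p_u * V(k+1, j+1) + p_m * V(k+1, j) + p_d * V(k+1, j-1)]
  V(1,-1) = exp(-r*dt) * [p_u*0.070000 + p_m*0.000000 + p_d*0.000000] = 0.011044
  V(1,+0) = exp(-r*dt) * [p_u*0.429691 + p_m*0.070000 + p_d*0.000000] = 0.113593
  V(1,+1) = exp(-r*dt) * [p_u*0.930009 + p_m*0.429691 + p_d*0.070000] = 0.439724
  V(0,+0) = exp(-r*dt) * [p_u*0.439724 + p_m*0.113593 + p_d*0.011044] = 0.145568

Answer: Price = V(0,0) = 0.1456


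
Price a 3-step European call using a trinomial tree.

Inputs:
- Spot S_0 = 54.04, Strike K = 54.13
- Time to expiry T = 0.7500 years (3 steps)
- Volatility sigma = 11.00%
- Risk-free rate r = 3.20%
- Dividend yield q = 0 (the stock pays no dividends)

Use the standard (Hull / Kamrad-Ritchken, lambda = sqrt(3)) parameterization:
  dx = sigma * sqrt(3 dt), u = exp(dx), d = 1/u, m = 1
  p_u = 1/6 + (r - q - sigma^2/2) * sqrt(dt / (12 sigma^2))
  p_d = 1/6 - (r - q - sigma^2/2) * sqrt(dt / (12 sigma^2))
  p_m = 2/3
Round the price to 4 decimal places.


dt = T/N = 0.250000; dx = sigma*sqrt(3*dt) = 0.095263
u = exp(dx) = 1.099948; d = 1/u = 0.909134
p_u = 0.200717, p_m = 0.666667, p_d = 0.132616
Discount per step: exp(-r*dt) = 0.992032
Stock lattice S(k, j) with j the centered position index:
  k=0: S(0,+0) = 54.0400
  k=1: S(1,-1) = 49.1296; S(1,+0) = 54.0400; S(1,+1) = 59.4412
  k=2: S(2,-2) = 44.6654; S(2,-1) = 49.1296; S(2,+0) = 54.0400; S(2,+1) = 59.4412; S(2,+2) = 65.3822
  k=3: S(3,-3) = 40.6068; S(3,-2) = 44.6654; S(3,-1) = 49.1296; S(3,+0) = 54.0400; S(3,+1) = 59.4412; S(3,+2) = 65.3822; S(3,+3) = 71.9170
Terminal payoffs V(N, j) = max(S_T - K, 0):
  V(3,-3) = 0.000000; V(3,-2) = 0.000000; V(3,-1) = 0.000000; V(3,+0) = 0.000000; V(3,+1) = 5.311183; V(3,+2) = 11.252203; V(3,+3) = 17.787016
Backward induction: V(k, j) = exp(-r*dt) * [p_u * V(k+1, j+1) + p_m * V(k+1, j) + p_d * V(k+1, j-1)]
  V(2,-2) = exp(-r*dt) * [p_u*0.000000 + p_m*0.000000 + p_d*0.000000] = 0.000000
  V(2,-1) = exp(-r*dt) * [p_u*0.000000 + p_m*0.000000 + p_d*0.000000] = 0.000000
  V(2,+0) = exp(-r*dt) * [p_u*5.311183 + p_m*0.000000 + p_d*0.000000] = 1.057552
  V(2,+1) = exp(-r*dt) * [p_u*11.252203 + p_m*5.311183 + p_d*0.000000] = 5.753090
  V(2,+2) = exp(-r*dt) * [p_u*17.787016 + p_m*11.252203 + p_d*5.311183] = 11.682146
  V(1,-1) = exp(-r*dt) * [p_u*1.057552 + p_m*0.000000 + p_d*0.000000] = 0.210577
  V(1,+0) = exp(-r*dt) * [p_u*5.753090 + p_m*1.057552 + p_d*0.000000] = 1.844960
  V(1,+1) = exp(-r*dt) * [p_u*11.682146 + p_m*5.753090 + p_d*1.057552] = 6.270088
  V(0,+0) = exp(-r*dt) * [p_u*6.270088 + p_m*1.844960 + p_d*0.210577] = 2.496363

Answer: Price = V(0,0) = 2.4964


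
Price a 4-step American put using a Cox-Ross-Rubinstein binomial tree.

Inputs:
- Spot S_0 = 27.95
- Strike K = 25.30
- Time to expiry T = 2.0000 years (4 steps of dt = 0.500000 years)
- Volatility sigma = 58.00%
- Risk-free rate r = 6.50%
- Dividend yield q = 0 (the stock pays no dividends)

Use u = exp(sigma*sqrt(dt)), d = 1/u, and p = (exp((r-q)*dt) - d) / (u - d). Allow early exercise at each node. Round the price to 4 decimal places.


dt = T/N = 0.500000
u = exp(sigma*sqrt(dt)) = 1.507002; d = 1/u = 0.663569
p = (exp((r-q)*dt) - d) / (u - d) = 0.438049
Discount per step: exp(-r*dt) = 0.968022
Stock lattice S(k, i) with i counting down-moves:
  k=0: S(0,0) = 27.9500
  k=1: S(1,0) = 42.1207; S(1,1) = 18.5468
  k=2: S(2,0) = 63.4759; S(2,1) = 27.9500; S(2,2) = 12.3071
  k=3: S(3,0) = 95.6584; S(3,1) = 42.1207; S(3,2) = 18.5468; S(3,3) = 8.1666
  k=4: S(4,0) = 144.1573; S(4,1) = 63.4759; S(4,2) = 27.9500; S(4,3) = 12.3071; S(4,4) = 5.4191
Terminal payoffs V(N, i) = max(K - S_T, 0):
  V(4,0) = 0.000000; V(4,1) = 0.000000; V(4,2) = 0.000000; V(4,3) = 12.992937; V(4,4) = 19.880902
Backward induction: V(k, i) = exp(-r*dt) * [p * V(k+1, i) + (1-p) * V(k+1, i+1)]; then take max(V_cont, immediate exercise) for American.
  V(3,0) = exp(-r*dt) * [p*0.000000 + (1-p)*0.000000] = 0.000000; exercise = 0.000000; V(3,0) = max -> 0.000000
  V(3,1) = exp(-r*dt) * [p*0.000000 + (1-p)*0.000000] = 0.000000; exercise = 0.000000; V(3,1) = max -> 0.000000
  V(3,2) = exp(-r*dt) * [p*0.000000 + (1-p)*12.992937] = 7.067914; exercise = 6.753237; V(3,2) = max -> 7.067914
  V(3,3) = exp(-r*dt) * [p*12.992937 + (1-p)*19.880902] = 16.324378; exercise = 17.133410; V(3,3) = max -> 17.133410
  V(2,0) = exp(-r*dt) * [p*0.000000 + (1-p)*0.000000] = 0.000000; exercise = 0.000000; V(2,0) = max -> 0.000000
  V(2,1) = exp(-r*dt) * [p*0.000000 + (1-p)*7.067914] = 3.844813; exercise = 0.000000; V(2,1) = max -> 3.844813
  V(2,2) = exp(-r*dt) * [p*7.067914 + (1-p)*17.133410] = 12.317341; exercise = 12.992937; V(2,2) = max -> 12.992937
  V(1,0) = exp(-r*dt) * [p*0.000000 + (1-p)*3.844813] = 2.091506; exercise = 0.000000; V(1,0) = max -> 2.091506
  V(1,1) = exp(-r*dt) * [p*3.844813 + (1-p)*12.992937] = 8.698273; exercise = 6.753237; V(1,1) = max -> 8.698273
  V(0,0) = exp(-r*dt) * [p*2.091506 + (1-p)*8.698273] = 5.618582; exercise = 0.000000; V(0,0) = max -> 5.618582

Answer: Price = V(0,0) = 5.6186


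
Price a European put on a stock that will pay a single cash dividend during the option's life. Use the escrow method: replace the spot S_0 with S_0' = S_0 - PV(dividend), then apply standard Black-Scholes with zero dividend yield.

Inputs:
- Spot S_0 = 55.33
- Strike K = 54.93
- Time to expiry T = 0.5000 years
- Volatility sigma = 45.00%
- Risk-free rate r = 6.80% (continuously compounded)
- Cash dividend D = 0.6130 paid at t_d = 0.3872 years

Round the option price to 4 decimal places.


Answer: Price = 6.0264

Derivation:
PV(D) = D * exp(-r * t_d) = 0.6130 * 0.97401400 = 0.59707058
S_0' = S_0 - PV(D) = 55.3300 - 0.59707058 = 54.73292942
d1 = (ln(S_0'/K) + (r + sigma^2/2)*T) / (sigma*sqrt(T)) = 0.25465549
d2 = d1 - sigma*sqrt(T) = -0.06354256
exp(-rT) = 0.96657150
N(-d1) = 0.39949460; N(-d2) = 0.52533277
P = K * exp(-rT) * N(-d2) - S_0' * N(-d1) = 54.9300 * 0.96657150 * 0.52533277 - 54.73292942 * 0.39949460 = 6.0264


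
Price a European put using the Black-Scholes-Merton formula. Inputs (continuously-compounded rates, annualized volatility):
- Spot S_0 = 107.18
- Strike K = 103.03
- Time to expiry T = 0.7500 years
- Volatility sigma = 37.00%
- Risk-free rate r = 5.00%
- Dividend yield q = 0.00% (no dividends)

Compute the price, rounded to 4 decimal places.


d1 = (ln(S/K) + (r - q + 0.5*sigma^2) * T) / (sigma * sqrt(T)) = 0.40048434
d2 = d1 - sigma * sqrt(T) = 0.08005494
exp(-rT) = 0.96319442; exp(-qT) = 1.00000000
P = K * exp(-rT) * N(-d2) - S_0 * exp(-qT) * N(-d1)
N(-d1) = 0.34439991; N(-d2) = 0.46809678
P = 103.0300 * 0.96319442 * 0.46809678 - 107.1800 * 1.00000000 * 0.34439991 = 9.5402

Answer: Price = 9.5402
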